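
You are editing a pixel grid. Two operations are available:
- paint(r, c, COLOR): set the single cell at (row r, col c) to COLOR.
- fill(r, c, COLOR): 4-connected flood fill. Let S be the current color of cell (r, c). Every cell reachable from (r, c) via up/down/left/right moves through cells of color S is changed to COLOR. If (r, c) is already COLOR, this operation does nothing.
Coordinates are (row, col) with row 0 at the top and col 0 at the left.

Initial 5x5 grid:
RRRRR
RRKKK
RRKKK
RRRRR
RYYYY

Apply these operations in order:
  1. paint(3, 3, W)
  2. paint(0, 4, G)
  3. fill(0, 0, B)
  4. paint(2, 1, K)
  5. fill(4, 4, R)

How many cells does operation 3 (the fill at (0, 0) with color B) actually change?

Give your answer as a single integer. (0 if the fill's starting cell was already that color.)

Answer: 12

Derivation:
After op 1 paint(3,3,W):
RRRRR
RRKKK
RRKKK
RRRWR
RYYYY
After op 2 paint(0,4,G):
RRRRG
RRKKK
RRKKK
RRRWR
RYYYY
After op 3 fill(0,0,B) [12 cells changed]:
BBBBG
BBKKK
BBKKK
BBBWR
BYYYY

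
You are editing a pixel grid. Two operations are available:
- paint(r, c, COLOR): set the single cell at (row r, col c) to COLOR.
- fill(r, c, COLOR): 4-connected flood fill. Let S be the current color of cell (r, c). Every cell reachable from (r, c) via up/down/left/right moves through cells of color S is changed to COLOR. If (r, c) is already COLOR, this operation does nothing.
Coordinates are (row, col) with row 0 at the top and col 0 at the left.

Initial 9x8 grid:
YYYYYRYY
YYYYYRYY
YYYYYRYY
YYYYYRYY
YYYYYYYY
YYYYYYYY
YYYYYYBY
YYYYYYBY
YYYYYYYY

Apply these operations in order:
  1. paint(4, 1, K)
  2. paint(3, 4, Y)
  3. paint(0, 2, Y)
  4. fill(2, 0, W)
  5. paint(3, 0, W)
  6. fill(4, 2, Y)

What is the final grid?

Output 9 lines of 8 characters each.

After op 1 paint(4,1,K):
YYYYYRYY
YYYYYRYY
YYYYYRYY
YYYYYRYY
YKYYYYYY
YYYYYYYY
YYYYYYBY
YYYYYYBY
YYYYYYYY
After op 2 paint(3,4,Y):
YYYYYRYY
YYYYYRYY
YYYYYRYY
YYYYYRYY
YKYYYYYY
YYYYYYYY
YYYYYYBY
YYYYYYBY
YYYYYYYY
After op 3 paint(0,2,Y):
YYYYYRYY
YYYYYRYY
YYYYYRYY
YYYYYRYY
YKYYYYYY
YYYYYYYY
YYYYYYBY
YYYYYYBY
YYYYYYYY
After op 4 fill(2,0,W) [65 cells changed]:
WWWWWRWW
WWWWWRWW
WWWWWRWW
WWWWWRWW
WKWWWWWW
WWWWWWWW
WWWWWWBW
WWWWWWBW
WWWWWWWW
After op 5 paint(3,0,W):
WWWWWRWW
WWWWWRWW
WWWWWRWW
WWWWWRWW
WKWWWWWW
WWWWWWWW
WWWWWWBW
WWWWWWBW
WWWWWWWW
After op 6 fill(4,2,Y) [65 cells changed]:
YYYYYRYY
YYYYYRYY
YYYYYRYY
YYYYYRYY
YKYYYYYY
YYYYYYYY
YYYYYYBY
YYYYYYBY
YYYYYYYY

Answer: YYYYYRYY
YYYYYRYY
YYYYYRYY
YYYYYRYY
YKYYYYYY
YYYYYYYY
YYYYYYBY
YYYYYYBY
YYYYYYYY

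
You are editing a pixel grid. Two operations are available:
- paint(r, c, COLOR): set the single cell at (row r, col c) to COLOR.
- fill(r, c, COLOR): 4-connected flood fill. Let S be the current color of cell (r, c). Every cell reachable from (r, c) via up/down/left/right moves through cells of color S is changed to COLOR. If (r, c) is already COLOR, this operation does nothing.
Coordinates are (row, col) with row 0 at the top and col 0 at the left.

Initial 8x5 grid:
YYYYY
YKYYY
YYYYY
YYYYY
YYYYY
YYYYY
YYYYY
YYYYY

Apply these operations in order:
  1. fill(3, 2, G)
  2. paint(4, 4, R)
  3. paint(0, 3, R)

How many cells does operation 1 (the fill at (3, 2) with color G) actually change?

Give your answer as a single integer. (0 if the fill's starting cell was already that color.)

After op 1 fill(3,2,G) [39 cells changed]:
GGGGG
GKGGG
GGGGG
GGGGG
GGGGG
GGGGG
GGGGG
GGGGG

Answer: 39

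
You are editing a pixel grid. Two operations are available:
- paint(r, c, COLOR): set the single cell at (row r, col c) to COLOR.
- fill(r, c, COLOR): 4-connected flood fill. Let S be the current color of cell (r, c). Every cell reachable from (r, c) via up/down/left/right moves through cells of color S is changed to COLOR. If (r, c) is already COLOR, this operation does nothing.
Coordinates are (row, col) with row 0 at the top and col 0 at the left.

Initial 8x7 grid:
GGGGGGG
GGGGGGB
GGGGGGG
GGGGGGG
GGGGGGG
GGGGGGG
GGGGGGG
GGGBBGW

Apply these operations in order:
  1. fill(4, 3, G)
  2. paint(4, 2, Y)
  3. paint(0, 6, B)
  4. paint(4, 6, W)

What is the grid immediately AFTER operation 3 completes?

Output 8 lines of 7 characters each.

Answer: GGGGGGB
GGGGGGB
GGGGGGG
GGGGGGG
GGYGGGG
GGGGGGG
GGGGGGG
GGGBBGW

Derivation:
After op 1 fill(4,3,G) [0 cells changed]:
GGGGGGG
GGGGGGB
GGGGGGG
GGGGGGG
GGGGGGG
GGGGGGG
GGGGGGG
GGGBBGW
After op 2 paint(4,2,Y):
GGGGGGG
GGGGGGB
GGGGGGG
GGGGGGG
GGYGGGG
GGGGGGG
GGGGGGG
GGGBBGW
After op 3 paint(0,6,B):
GGGGGGB
GGGGGGB
GGGGGGG
GGGGGGG
GGYGGGG
GGGGGGG
GGGGGGG
GGGBBGW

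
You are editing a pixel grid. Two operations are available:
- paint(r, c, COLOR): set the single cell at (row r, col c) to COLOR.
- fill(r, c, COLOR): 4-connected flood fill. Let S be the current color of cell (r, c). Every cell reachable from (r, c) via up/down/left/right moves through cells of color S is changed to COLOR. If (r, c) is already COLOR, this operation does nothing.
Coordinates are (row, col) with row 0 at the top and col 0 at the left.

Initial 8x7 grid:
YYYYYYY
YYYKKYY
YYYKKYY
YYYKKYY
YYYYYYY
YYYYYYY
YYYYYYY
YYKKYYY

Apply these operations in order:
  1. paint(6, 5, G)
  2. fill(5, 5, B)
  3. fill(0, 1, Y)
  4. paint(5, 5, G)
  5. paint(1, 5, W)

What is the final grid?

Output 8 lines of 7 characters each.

Answer: YYYYYYY
YYYKKWY
YYYKKYY
YYYKKYY
YYYYYYY
YYYYYGY
YYYYYGY
YYKKYYY

Derivation:
After op 1 paint(6,5,G):
YYYYYYY
YYYKKYY
YYYKKYY
YYYKKYY
YYYYYYY
YYYYYYY
YYYYYGY
YYKKYYY
After op 2 fill(5,5,B) [47 cells changed]:
BBBBBBB
BBBKKBB
BBBKKBB
BBBKKBB
BBBBBBB
BBBBBBB
BBBBBGB
BBKKBBB
After op 3 fill(0,1,Y) [47 cells changed]:
YYYYYYY
YYYKKYY
YYYKKYY
YYYKKYY
YYYYYYY
YYYYYYY
YYYYYGY
YYKKYYY
After op 4 paint(5,5,G):
YYYYYYY
YYYKKYY
YYYKKYY
YYYKKYY
YYYYYYY
YYYYYGY
YYYYYGY
YYKKYYY
After op 5 paint(1,5,W):
YYYYYYY
YYYKKWY
YYYKKYY
YYYKKYY
YYYYYYY
YYYYYGY
YYYYYGY
YYKKYYY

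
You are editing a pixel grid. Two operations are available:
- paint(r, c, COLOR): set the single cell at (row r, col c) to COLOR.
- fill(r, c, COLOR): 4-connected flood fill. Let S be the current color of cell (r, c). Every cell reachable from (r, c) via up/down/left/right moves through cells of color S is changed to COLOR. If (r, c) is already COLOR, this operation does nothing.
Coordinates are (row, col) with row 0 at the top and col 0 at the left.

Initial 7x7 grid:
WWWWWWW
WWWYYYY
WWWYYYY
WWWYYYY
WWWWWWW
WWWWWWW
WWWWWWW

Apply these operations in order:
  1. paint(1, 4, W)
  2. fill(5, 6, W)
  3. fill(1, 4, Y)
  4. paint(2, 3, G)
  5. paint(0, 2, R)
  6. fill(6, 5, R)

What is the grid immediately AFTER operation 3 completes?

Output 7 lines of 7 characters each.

Answer: YYYYYYY
YYYYYYY
YYYYYYY
YYYYYYY
YYYYYYY
YYYYYYY
YYYYYYY

Derivation:
After op 1 paint(1,4,W):
WWWWWWW
WWWYWYY
WWWYYYY
WWWYYYY
WWWWWWW
WWWWWWW
WWWWWWW
After op 2 fill(5,6,W) [0 cells changed]:
WWWWWWW
WWWYWYY
WWWYYYY
WWWYYYY
WWWWWWW
WWWWWWW
WWWWWWW
After op 3 fill(1,4,Y) [38 cells changed]:
YYYYYYY
YYYYYYY
YYYYYYY
YYYYYYY
YYYYYYY
YYYYYYY
YYYYYYY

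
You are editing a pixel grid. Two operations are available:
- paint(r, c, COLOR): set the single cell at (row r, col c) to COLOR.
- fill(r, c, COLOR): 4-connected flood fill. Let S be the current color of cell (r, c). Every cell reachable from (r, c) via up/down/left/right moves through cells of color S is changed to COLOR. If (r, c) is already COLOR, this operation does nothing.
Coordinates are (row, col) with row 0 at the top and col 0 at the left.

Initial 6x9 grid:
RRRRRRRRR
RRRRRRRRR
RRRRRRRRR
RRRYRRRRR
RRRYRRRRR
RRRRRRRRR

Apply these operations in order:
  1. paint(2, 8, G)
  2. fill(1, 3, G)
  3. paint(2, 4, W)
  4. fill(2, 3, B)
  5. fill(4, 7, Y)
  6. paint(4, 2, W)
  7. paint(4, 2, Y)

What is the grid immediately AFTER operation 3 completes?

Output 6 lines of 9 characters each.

After op 1 paint(2,8,G):
RRRRRRRRR
RRRRRRRRR
RRRRRRRRG
RRRYRRRRR
RRRYRRRRR
RRRRRRRRR
After op 2 fill(1,3,G) [51 cells changed]:
GGGGGGGGG
GGGGGGGGG
GGGGGGGGG
GGGYGGGGG
GGGYGGGGG
GGGGGGGGG
After op 3 paint(2,4,W):
GGGGGGGGG
GGGGGGGGG
GGGGWGGGG
GGGYGGGGG
GGGYGGGGG
GGGGGGGGG

Answer: GGGGGGGGG
GGGGGGGGG
GGGGWGGGG
GGGYGGGGG
GGGYGGGGG
GGGGGGGGG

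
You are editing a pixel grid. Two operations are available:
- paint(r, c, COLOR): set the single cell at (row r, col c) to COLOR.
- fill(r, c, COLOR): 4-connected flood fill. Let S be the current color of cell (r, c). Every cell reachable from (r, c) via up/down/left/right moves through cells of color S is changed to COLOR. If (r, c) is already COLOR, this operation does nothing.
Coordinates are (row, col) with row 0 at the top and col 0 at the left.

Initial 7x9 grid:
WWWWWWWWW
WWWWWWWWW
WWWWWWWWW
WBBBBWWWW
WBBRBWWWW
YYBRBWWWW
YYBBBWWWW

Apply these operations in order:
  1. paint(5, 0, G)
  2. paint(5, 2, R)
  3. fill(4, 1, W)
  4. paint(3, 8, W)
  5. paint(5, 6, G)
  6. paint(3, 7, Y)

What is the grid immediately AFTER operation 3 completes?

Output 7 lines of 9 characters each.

After op 1 paint(5,0,G):
WWWWWWWWW
WWWWWWWWW
WWWWWWWWW
WBBBBWWWW
WBBRBWWWW
GYBRBWWWW
YYBBBWWWW
After op 2 paint(5,2,R):
WWWWWWWWW
WWWWWWWWW
WWWWWWWWW
WBBBBWWWW
WBBRBWWWW
GYRRBWWWW
YYBBBWWWW
After op 3 fill(4,1,W) [11 cells changed]:
WWWWWWWWW
WWWWWWWWW
WWWWWWWWW
WWWWWWWWW
WWWRWWWWW
GYRRWWWWW
YYWWWWWWW

Answer: WWWWWWWWW
WWWWWWWWW
WWWWWWWWW
WWWWWWWWW
WWWRWWWWW
GYRRWWWWW
YYWWWWWWW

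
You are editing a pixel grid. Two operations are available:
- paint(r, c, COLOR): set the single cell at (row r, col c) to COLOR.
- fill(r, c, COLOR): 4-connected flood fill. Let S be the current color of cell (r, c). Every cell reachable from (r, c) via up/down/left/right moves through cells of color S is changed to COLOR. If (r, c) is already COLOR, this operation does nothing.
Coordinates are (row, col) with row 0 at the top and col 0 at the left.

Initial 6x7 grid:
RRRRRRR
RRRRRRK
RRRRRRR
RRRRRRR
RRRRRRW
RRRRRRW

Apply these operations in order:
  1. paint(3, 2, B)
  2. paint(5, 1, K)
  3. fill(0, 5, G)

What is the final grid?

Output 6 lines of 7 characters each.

Answer: GGGGGGG
GGGGGGK
GGGGGGG
GGBGGGG
GGGGGGW
GKGGGGW

Derivation:
After op 1 paint(3,2,B):
RRRRRRR
RRRRRRK
RRRRRRR
RRBRRRR
RRRRRRW
RRRRRRW
After op 2 paint(5,1,K):
RRRRRRR
RRRRRRK
RRRRRRR
RRBRRRR
RRRRRRW
RKRRRRW
After op 3 fill(0,5,G) [37 cells changed]:
GGGGGGG
GGGGGGK
GGGGGGG
GGBGGGG
GGGGGGW
GKGGGGW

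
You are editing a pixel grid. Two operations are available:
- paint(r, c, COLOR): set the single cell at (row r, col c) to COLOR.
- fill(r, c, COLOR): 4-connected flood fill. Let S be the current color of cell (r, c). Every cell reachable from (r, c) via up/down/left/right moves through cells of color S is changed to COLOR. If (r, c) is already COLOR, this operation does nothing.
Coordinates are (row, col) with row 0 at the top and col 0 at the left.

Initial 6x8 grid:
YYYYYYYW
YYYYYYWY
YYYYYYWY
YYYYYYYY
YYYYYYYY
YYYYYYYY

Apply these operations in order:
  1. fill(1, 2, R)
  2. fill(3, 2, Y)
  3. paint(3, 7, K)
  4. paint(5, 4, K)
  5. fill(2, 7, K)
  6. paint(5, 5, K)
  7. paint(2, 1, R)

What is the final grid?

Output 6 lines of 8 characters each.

Answer: YYYYYYYW
YYYYYYWK
YRYYYYWK
YYYYYYYK
YYYYYYYY
YYYYKKYY

Derivation:
After op 1 fill(1,2,R) [45 cells changed]:
RRRRRRRW
RRRRRRWR
RRRRRRWR
RRRRRRRR
RRRRRRRR
RRRRRRRR
After op 2 fill(3,2,Y) [45 cells changed]:
YYYYYYYW
YYYYYYWY
YYYYYYWY
YYYYYYYY
YYYYYYYY
YYYYYYYY
After op 3 paint(3,7,K):
YYYYYYYW
YYYYYYWY
YYYYYYWY
YYYYYYYK
YYYYYYYY
YYYYYYYY
After op 4 paint(5,4,K):
YYYYYYYW
YYYYYYWY
YYYYYYWY
YYYYYYYK
YYYYYYYY
YYYYKYYY
After op 5 fill(2,7,K) [2 cells changed]:
YYYYYYYW
YYYYYYWK
YYYYYYWK
YYYYYYYK
YYYYYYYY
YYYYKYYY
After op 6 paint(5,5,K):
YYYYYYYW
YYYYYYWK
YYYYYYWK
YYYYYYYK
YYYYYYYY
YYYYKKYY
After op 7 paint(2,1,R):
YYYYYYYW
YYYYYYWK
YRYYYYWK
YYYYYYYK
YYYYYYYY
YYYYKKYY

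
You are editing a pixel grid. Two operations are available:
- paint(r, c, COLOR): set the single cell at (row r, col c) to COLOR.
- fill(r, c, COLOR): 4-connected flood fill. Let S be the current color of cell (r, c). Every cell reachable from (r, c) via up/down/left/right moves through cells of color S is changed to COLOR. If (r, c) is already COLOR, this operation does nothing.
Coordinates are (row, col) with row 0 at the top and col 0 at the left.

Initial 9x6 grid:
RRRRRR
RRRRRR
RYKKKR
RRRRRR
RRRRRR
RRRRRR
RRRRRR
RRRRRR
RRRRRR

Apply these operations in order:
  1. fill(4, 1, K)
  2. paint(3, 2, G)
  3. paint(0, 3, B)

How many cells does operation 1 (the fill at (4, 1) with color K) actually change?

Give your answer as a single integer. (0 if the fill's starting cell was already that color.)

Answer: 50

Derivation:
After op 1 fill(4,1,K) [50 cells changed]:
KKKKKK
KKKKKK
KYKKKK
KKKKKK
KKKKKK
KKKKKK
KKKKKK
KKKKKK
KKKKKK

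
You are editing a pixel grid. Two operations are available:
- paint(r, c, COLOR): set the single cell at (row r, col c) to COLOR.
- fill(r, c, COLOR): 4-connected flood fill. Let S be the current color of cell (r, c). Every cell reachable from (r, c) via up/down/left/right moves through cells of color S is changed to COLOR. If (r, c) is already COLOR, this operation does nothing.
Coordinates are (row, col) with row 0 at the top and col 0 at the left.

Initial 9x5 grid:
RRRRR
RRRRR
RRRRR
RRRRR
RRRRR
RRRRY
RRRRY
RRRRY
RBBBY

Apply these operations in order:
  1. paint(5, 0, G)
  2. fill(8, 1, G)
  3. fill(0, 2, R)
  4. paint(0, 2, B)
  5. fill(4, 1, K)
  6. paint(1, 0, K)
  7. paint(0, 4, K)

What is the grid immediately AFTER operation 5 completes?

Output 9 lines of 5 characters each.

Answer: KKBKK
KKKKK
KKKKK
KKKKK
KKKKK
GKKKY
KKKKY
KKKKY
KGGGY

Derivation:
After op 1 paint(5,0,G):
RRRRR
RRRRR
RRRRR
RRRRR
RRRRR
GRRRY
RRRRY
RRRRY
RBBBY
After op 2 fill(8,1,G) [3 cells changed]:
RRRRR
RRRRR
RRRRR
RRRRR
RRRRR
GRRRY
RRRRY
RRRRY
RGGGY
After op 3 fill(0,2,R) [0 cells changed]:
RRRRR
RRRRR
RRRRR
RRRRR
RRRRR
GRRRY
RRRRY
RRRRY
RGGGY
After op 4 paint(0,2,B):
RRBRR
RRRRR
RRRRR
RRRRR
RRRRR
GRRRY
RRRRY
RRRRY
RGGGY
After op 5 fill(4,1,K) [36 cells changed]:
KKBKK
KKKKK
KKKKK
KKKKK
KKKKK
GKKKY
KKKKY
KKKKY
KGGGY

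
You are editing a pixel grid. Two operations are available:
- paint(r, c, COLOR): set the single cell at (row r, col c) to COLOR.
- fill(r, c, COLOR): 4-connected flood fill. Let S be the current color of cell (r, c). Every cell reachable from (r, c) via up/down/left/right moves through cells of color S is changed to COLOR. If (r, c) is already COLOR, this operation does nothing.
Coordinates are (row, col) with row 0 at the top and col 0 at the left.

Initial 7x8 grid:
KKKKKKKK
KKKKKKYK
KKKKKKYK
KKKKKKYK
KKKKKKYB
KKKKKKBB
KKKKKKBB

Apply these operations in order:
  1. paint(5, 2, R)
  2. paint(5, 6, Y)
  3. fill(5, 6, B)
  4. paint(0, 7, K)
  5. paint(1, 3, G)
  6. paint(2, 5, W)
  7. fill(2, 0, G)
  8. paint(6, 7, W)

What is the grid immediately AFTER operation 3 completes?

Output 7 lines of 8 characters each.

After op 1 paint(5,2,R):
KKKKKKKK
KKKKKKYK
KKKKKKYK
KKKKKKYK
KKKKKKYB
KKRKKKBB
KKKKKKBB
After op 2 paint(5,6,Y):
KKKKKKKK
KKKKKKYK
KKKKKKYK
KKKKKKYK
KKKKKKYB
KKRKKKYB
KKKKKKBB
After op 3 fill(5,6,B) [5 cells changed]:
KKKKKKKK
KKKKKKBK
KKKKKKBK
KKKKKKBK
KKKKKKBB
KKRKKKBB
KKKKKKBB

Answer: KKKKKKKK
KKKKKKBK
KKKKKKBK
KKKKKKBK
KKKKKKBB
KKRKKKBB
KKKKKKBB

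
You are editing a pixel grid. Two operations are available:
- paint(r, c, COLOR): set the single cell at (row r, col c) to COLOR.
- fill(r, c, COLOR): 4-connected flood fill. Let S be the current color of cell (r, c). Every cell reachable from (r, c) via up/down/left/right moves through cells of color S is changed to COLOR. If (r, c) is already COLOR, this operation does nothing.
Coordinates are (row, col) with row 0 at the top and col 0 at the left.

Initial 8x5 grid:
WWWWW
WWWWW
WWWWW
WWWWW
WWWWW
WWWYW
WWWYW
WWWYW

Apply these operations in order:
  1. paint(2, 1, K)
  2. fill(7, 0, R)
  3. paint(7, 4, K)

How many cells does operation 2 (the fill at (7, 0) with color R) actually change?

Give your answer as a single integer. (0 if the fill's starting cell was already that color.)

Answer: 36

Derivation:
After op 1 paint(2,1,K):
WWWWW
WWWWW
WKWWW
WWWWW
WWWWW
WWWYW
WWWYW
WWWYW
After op 2 fill(7,0,R) [36 cells changed]:
RRRRR
RRRRR
RKRRR
RRRRR
RRRRR
RRRYR
RRRYR
RRRYR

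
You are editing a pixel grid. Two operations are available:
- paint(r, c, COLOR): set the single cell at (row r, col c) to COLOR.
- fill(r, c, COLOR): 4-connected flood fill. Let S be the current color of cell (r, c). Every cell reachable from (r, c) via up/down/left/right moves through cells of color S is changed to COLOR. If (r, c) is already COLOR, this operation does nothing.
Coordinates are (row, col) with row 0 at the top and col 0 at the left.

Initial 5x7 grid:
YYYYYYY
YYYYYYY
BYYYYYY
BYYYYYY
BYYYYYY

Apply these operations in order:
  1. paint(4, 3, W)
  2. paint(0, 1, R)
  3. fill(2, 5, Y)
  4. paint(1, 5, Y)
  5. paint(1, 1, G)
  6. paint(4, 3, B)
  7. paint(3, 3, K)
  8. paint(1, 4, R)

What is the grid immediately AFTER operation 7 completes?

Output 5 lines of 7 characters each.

Answer: YRYYYYY
YGYYYYY
BYYYYYY
BYYKYYY
BYYBYYY

Derivation:
After op 1 paint(4,3,W):
YYYYYYY
YYYYYYY
BYYYYYY
BYYYYYY
BYYWYYY
After op 2 paint(0,1,R):
YRYYYYY
YYYYYYY
BYYYYYY
BYYYYYY
BYYWYYY
After op 3 fill(2,5,Y) [0 cells changed]:
YRYYYYY
YYYYYYY
BYYYYYY
BYYYYYY
BYYWYYY
After op 4 paint(1,5,Y):
YRYYYYY
YYYYYYY
BYYYYYY
BYYYYYY
BYYWYYY
After op 5 paint(1,1,G):
YRYYYYY
YGYYYYY
BYYYYYY
BYYYYYY
BYYWYYY
After op 6 paint(4,3,B):
YRYYYYY
YGYYYYY
BYYYYYY
BYYYYYY
BYYBYYY
After op 7 paint(3,3,K):
YRYYYYY
YGYYYYY
BYYYYYY
BYYKYYY
BYYBYYY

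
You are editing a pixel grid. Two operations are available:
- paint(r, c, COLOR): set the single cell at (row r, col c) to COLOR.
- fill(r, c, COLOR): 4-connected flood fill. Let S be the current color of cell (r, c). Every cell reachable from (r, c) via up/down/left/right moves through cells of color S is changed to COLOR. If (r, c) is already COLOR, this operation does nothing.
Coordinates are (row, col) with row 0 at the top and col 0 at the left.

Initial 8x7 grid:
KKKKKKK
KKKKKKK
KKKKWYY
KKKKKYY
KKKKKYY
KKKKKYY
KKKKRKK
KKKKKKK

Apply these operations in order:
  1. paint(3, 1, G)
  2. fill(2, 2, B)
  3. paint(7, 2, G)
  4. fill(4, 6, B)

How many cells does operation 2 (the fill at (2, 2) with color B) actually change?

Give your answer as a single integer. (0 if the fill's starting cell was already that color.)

After op 1 paint(3,1,G):
KKKKKKK
KKKKKKK
KKKKWYY
KGKKKYY
KKKKKYY
KKKKKYY
KKKKRKK
KKKKKKK
After op 2 fill(2,2,B) [45 cells changed]:
BBBBBBB
BBBBBBB
BBBBWYY
BGBBBYY
BBBBBYY
BBBBBYY
BBBBRBB
BBBBBBB

Answer: 45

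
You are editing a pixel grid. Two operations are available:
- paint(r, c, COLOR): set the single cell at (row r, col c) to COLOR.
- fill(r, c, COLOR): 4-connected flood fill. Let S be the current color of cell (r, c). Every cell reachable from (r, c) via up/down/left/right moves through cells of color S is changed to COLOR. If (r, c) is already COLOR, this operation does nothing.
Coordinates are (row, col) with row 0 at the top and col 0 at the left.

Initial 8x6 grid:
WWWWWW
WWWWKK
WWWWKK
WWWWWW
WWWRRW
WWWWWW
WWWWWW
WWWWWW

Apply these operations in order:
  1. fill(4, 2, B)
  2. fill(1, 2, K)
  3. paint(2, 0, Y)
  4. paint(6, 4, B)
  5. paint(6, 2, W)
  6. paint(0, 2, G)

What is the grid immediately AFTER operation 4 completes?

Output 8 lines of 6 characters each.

Answer: KKKKKK
KKKKKK
YKKKKK
KKKKKK
KKKRRK
KKKKKK
KKKKBK
KKKKKK

Derivation:
After op 1 fill(4,2,B) [42 cells changed]:
BBBBBB
BBBBKK
BBBBKK
BBBBBB
BBBRRB
BBBBBB
BBBBBB
BBBBBB
After op 2 fill(1,2,K) [42 cells changed]:
KKKKKK
KKKKKK
KKKKKK
KKKKKK
KKKRRK
KKKKKK
KKKKKK
KKKKKK
After op 3 paint(2,0,Y):
KKKKKK
KKKKKK
YKKKKK
KKKKKK
KKKRRK
KKKKKK
KKKKKK
KKKKKK
After op 4 paint(6,4,B):
KKKKKK
KKKKKK
YKKKKK
KKKKKK
KKKRRK
KKKKKK
KKKKBK
KKKKKK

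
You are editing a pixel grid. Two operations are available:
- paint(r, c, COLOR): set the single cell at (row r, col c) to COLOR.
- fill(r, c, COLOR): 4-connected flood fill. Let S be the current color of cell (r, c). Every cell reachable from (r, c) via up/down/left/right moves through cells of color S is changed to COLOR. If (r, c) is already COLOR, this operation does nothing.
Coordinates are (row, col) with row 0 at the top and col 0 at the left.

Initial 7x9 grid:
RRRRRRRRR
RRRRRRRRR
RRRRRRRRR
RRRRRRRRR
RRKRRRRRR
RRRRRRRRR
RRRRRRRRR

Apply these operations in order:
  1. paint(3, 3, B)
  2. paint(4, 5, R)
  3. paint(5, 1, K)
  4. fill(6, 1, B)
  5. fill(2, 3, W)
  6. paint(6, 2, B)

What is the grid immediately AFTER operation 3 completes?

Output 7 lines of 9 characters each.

Answer: RRRRRRRRR
RRRRRRRRR
RRRRRRRRR
RRRBRRRRR
RRKRRRRRR
RKRRRRRRR
RRRRRRRRR

Derivation:
After op 1 paint(3,3,B):
RRRRRRRRR
RRRRRRRRR
RRRRRRRRR
RRRBRRRRR
RRKRRRRRR
RRRRRRRRR
RRRRRRRRR
After op 2 paint(4,5,R):
RRRRRRRRR
RRRRRRRRR
RRRRRRRRR
RRRBRRRRR
RRKRRRRRR
RRRRRRRRR
RRRRRRRRR
After op 3 paint(5,1,K):
RRRRRRRRR
RRRRRRRRR
RRRRRRRRR
RRRBRRRRR
RRKRRRRRR
RKRRRRRRR
RRRRRRRRR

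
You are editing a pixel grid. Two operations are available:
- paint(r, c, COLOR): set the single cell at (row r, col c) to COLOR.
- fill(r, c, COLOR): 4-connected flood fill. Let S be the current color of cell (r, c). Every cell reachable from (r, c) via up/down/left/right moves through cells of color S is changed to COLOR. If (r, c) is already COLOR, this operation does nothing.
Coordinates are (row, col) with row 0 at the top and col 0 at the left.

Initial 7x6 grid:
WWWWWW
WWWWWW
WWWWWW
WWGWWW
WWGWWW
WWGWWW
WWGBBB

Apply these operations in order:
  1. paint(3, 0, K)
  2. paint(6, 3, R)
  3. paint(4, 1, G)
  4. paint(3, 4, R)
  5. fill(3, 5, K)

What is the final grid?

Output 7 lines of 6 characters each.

After op 1 paint(3,0,K):
WWWWWW
WWWWWW
WWWWWW
KWGWWW
WWGWWW
WWGWWW
WWGBBB
After op 2 paint(6,3,R):
WWWWWW
WWWWWW
WWWWWW
KWGWWW
WWGWWW
WWGWWW
WWGRBB
After op 3 paint(4,1,G):
WWWWWW
WWWWWW
WWWWWW
KWGWWW
WGGWWW
WWGWWW
WWGRBB
After op 4 paint(3,4,R):
WWWWWW
WWWWWW
WWWWWW
KWGWRW
WGGWWW
WWGWWW
WWGRBB
After op 5 fill(3,5,K) [27 cells changed]:
KKKKKK
KKKKKK
KKKKKK
KKGKRK
WGGKKK
WWGKKK
WWGRBB

Answer: KKKKKK
KKKKKK
KKKKKK
KKGKRK
WGGKKK
WWGKKK
WWGRBB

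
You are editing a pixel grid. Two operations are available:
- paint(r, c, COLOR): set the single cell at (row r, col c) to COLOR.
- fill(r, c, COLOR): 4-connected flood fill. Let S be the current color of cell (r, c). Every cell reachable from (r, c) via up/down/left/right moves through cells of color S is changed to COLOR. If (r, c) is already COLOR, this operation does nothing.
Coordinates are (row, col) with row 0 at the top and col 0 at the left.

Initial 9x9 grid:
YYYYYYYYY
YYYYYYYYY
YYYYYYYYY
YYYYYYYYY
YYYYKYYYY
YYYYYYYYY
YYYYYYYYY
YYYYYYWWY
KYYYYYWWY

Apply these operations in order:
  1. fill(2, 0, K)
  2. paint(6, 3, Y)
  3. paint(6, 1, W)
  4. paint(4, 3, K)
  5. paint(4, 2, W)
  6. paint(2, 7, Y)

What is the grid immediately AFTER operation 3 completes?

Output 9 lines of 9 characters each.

After op 1 fill(2,0,K) [75 cells changed]:
KKKKKKKKK
KKKKKKKKK
KKKKKKKKK
KKKKKKKKK
KKKKKKKKK
KKKKKKKKK
KKKKKKKKK
KKKKKKWWK
KKKKKKWWK
After op 2 paint(6,3,Y):
KKKKKKKKK
KKKKKKKKK
KKKKKKKKK
KKKKKKKKK
KKKKKKKKK
KKKKKKKKK
KKKYKKKKK
KKKKKKWWK
KKKKKKWWK
After op 3 paint(6,1,W):
KKKKKKKKK
KKKKKKKKK
KKKKKKKKK
KKKKKKKKK
KKKKKKKKK
KKKKKKKKK
KWKYKKKKK
KKKKKKWWK
KKKKKKWWK

Answer: KKKKKKKKK
KKKKKKKKK
KKKKKKKKK
KKKKKKKKK
KKKKKKKKK
KKKKKKKKK
KWKYKKKKK
KKKKKKWWK
KKKKKKWWK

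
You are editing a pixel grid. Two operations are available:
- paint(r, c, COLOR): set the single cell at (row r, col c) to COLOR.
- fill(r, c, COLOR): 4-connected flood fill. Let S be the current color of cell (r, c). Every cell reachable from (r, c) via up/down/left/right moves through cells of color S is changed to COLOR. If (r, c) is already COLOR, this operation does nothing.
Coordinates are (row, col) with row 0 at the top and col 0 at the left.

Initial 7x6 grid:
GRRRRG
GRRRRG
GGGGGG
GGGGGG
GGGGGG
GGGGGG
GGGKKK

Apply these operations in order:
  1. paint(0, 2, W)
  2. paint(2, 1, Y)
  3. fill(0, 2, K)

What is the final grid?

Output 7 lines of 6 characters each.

Answer: GRKRRG
GRRRRG
GYGGGG
GGGGGG
GGGGGG
GGGGGG
GGGKKK

Derivation:
After op 1 paint(0,2,W):
GRWRRG
GRRRRG
GGGGGG
GGGGGG
GGGGGG
GGGGGG
GGGKKK
After op 2 paint(2,1,Y):
GRWRRG
GRRRRG
GYGGGG
GGGGGG
GGGGGG
GGGGGG
GGGKKK
After op 3 fill(0,2,K) [1 cells changed]:
GRKRRG
GRRRRG
GYGGGG
GGGGGG
GGGGGG
GGGGGG
GGGKKK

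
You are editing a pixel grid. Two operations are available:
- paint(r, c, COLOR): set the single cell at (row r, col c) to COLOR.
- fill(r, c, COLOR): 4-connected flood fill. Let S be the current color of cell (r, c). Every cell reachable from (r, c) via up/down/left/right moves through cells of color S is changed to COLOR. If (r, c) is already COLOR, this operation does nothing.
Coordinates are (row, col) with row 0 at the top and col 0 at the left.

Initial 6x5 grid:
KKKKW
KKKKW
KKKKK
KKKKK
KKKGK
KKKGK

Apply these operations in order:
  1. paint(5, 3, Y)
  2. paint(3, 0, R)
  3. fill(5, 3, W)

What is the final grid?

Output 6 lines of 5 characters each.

Answer: KKKKW
KKKKW
KKKKK
RKKKK
KKKGK
KKKWK

Derivation:
After op 1 paint(5,3,Y):
KKKKW
KKKKW
KKKKK
KKKKK
KKKGK
KKKYK
After op 2 paint(3,0,R):
KKKKW
KKKKW
KKKKK
RKKKK
KKKGK
KKKYK
After op 3 fill(5,3,W) [1 cells changed]:
KKKKW
KKKKW
KKKKK
RKKKK
KKKGK
KKKWK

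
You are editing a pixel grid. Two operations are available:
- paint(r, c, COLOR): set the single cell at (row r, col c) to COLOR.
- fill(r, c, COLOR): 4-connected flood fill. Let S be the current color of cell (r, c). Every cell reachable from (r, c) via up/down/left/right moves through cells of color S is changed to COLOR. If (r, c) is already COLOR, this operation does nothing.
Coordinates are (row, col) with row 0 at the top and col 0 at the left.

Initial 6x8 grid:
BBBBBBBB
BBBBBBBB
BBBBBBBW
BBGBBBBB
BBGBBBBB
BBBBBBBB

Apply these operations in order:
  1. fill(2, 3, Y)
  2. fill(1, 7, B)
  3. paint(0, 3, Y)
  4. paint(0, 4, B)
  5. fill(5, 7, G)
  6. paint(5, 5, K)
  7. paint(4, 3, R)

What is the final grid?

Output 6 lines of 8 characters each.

Answer: GGGYGGGG
GGGGGGGG
GGGGGGGW
GGGGGGGG
GGGRGGGG
GGGGGKGG

Derivation:
After op 1 fill(2,3,Y) [45 cells changed]:
YYYYYYYY
YYYYYYYY
YYYYYYYW
YYGYYYYY
YYGYYYYY
YYYYYYYY
After op 2 fill(1,7,B) [45 cells changed]:
BBBBBBBB
BBBBBBBB
BBBBBBBW
BBGBBBBB
BBGBBBBB
BBBBBBBB
After op 3 paint(0,3,Y):
BBBYBBBB
BBBBBBBB
BBBBBBBW
BBGBBBBB
BBGBBBBB
BBBBBBBB
After op 4 paint(0,4,B):
BBBYBBBB
BBBBBBBB
BBBBBBBW
BBGBBBBB
BBGBBBBB
BBBBBBBB
After op 5 fill(5,7,G) [44 cells changed]:
GGGYGGGG
GGGGGGGG
GGGGGGGW
GGGGGGGG
GGGGGGGG
GGGGGGGG
After op 6 paint(5,5,K):
GGGYGGGG
GGGGGGGG
GGGGGGGW
GGGGGGGG
GGGGGGGG
GGGGGKGG
After op 7 paint(4,3,R):
GGGYGGGG
GGGGGGGG
GGGGGGGW
GGGGGGGG
GGGRGGGG
GGGGGKGG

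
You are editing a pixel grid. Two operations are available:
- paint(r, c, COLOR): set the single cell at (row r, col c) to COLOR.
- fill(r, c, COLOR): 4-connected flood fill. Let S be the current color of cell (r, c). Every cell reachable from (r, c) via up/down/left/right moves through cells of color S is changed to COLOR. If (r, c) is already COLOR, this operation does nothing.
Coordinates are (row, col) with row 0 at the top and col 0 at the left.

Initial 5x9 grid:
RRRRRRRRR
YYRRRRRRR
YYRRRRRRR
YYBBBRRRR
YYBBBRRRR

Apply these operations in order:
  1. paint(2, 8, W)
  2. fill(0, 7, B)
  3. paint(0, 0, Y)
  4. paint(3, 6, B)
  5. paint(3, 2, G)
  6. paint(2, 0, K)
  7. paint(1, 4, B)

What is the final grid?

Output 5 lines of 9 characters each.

Answer: YBBBBBBBB
YYBBBBBBB
KYBBBBBBW
YYGBBBBBB
YYBBBBBBB

Derivation:
After op 1 paint(2,8,W):
RRRRRRRRR
YYRRRRRRR
YYRRRRRRW
YYBBBRRRR
YYBBBRRRR
After op 2 fill(0,7,B) [30 cells changed]:
BBBBBBBBB
YYBBBBBBB
YYBBBBBBW
YYBBBBBBB
YYBBBBBBB
After op 3 paint(0,0,Y):
YBBBBBBBB
YYBBBBBBB
YYBBBBBBW
YYBBBBBBB
YYBBBBBBB
After op 4 paint(3,6,B):
YBBBBBBBB
YYBBBBBBB
YYBBBBBBW
YYBBBBBBB
YYBBBBBBB
After op 5 paint(3,2,G):
YBBBBBBBB
YYBBBBBBB
YYBBBBBBW
YYGBBBBBB
YYBBBBBBB
After op 6 paint(2,0,K):
YBBBBBBBB
YYBBBBBBB
KYBBBBBBW
YYGBBBBBB
YYBBBBBBB
After op 7 paint(1,4,B):
YBBBBBBBB
YYBBBBBBB
KYBBBBBBW
YYGBBBBBB
YYBBBBBBB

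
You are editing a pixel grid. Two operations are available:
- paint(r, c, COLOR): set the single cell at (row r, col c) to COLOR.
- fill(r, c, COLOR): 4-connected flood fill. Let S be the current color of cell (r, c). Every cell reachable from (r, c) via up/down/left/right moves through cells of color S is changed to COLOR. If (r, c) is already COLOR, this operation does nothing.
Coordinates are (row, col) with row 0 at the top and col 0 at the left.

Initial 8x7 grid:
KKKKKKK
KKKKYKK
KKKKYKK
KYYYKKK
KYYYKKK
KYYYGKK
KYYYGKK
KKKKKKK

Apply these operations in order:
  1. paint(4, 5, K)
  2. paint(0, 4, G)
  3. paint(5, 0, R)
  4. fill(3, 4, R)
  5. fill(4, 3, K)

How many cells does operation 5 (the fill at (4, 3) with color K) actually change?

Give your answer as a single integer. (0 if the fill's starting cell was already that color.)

After op 1 paint(4,5,K):
KKKKKKK
KKKKYKK
KKKKYKK
KYYYKKK
KYYYKKK
KYYYGKK
KYYYGKK
KKKKKKK
After op 2 paint(0,4,G):
KKKKGKK
KKKKYKK
KKKKYKK
KYYYKKK
KYYYKKK
KYYYGKK
KYYYGKK
KKKKKKK
After op 3 paint(5,0,R):
KKKKGKK
KKKKYKK
KKKKYKK
KYYYKKK
KYYYKKK
RYYYGKK
KYYYGKK
KKKKKKK
After op 4 fill(3,4,R) [24 cells changed]:
KKKKGRR
KKKKYRR
KKKKYRR
KYYYRRR
KYYYRRR
RYYYGRR
RYYYGRR
RRRRRRR
After op 5 fill(4,3,K) [12 cells changed]:
KKKKGRR
KKKKYRR
KKKKYRR
KKKKRRR
KKKKRRR
RKKKGRR
RKKKGRR
RRRRRRR

Answer: 12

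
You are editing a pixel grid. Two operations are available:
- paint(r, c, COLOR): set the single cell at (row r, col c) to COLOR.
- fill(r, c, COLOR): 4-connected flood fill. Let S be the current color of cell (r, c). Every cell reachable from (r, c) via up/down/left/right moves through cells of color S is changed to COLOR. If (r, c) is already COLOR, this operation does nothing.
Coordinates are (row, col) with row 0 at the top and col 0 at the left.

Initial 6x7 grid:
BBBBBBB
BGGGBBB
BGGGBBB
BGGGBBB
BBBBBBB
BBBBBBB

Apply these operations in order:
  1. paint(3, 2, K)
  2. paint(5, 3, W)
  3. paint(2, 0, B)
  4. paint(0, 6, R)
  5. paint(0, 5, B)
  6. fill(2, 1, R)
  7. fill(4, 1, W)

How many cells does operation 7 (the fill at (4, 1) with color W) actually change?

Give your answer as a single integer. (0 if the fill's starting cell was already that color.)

Answer: 31

Derivation:
After op 1 paint(3,2,K):
BBBBBBB
BGGGBBB
BGGGBBB
BGKGBBB
BBBBBBB
BBBBBBB
After op 2 paint(5,3,W):
BBBBBBB
BGGGBBB
BGGGBBB
BGKGBBB
BBBBBBB
BBBWBBB
After op 3 paint(2,0,B):
BBBBBBB
BGGGBBB
BGGGBBB
BGKGBBB
BBBBBBB
BBBWBBB
After op 4 paint(0,6,R):
BBBBBBR
BGGGBBB
BGGGBBB
BGKGBBB
BBBBBBB
BBBWBBB
After op 5 paint(0,5,B):
BBBBBBR
BGGGBBB
BGGGBBB
BGKGBBB
BBBBBBB
BBBWBBB
After op 6 fill(2,1,R) [8 cells changed]:
BBBBBBR
BRRRBBB
BRRRBBB
BRKRBBB
BBBBBBB
BBBWBBB
After op 7 fill(4,1,W) [31 cells changed]:
WWWWWWR
WRRRWWW
WRRRWWW
WRKRWWW
WWWWWWW
WWWWWWW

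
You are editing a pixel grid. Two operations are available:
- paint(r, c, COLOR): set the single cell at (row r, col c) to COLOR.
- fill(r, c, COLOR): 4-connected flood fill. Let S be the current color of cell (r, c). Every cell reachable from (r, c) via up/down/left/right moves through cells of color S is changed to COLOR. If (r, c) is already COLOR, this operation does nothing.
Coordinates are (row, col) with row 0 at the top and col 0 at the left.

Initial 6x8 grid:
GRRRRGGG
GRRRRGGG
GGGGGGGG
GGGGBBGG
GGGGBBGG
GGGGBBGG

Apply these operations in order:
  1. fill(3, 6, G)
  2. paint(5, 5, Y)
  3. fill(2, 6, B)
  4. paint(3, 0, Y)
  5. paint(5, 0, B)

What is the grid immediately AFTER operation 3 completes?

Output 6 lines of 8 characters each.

Answer: BRRRRBBB
BRRRRBBB
BBBBBBBB
BBBBBBBB
BBBBBBBB
BBBBBYBB

Derivation:
After op 1 fill(3,6,G) [0 cells changed]:
GRRRRGGG
GRRRRGGG
GGGGGGGG
GGGGBBGG
GGGGBBGG
GGGGBBGG
After op 2 paint(5,5,Y):
GRRRRGGG
GRRRRGGG
GGGGGGGG
GGGGBBGG
GGGGBBGG
GGGGBYGG
After op 3 fill(2,6,B) [34 cells changed]:
BRRRRBBB
BRRRRBBB
BBBBBBBB
BBBBBBBB
BBBBBBBB
BBBBBYBB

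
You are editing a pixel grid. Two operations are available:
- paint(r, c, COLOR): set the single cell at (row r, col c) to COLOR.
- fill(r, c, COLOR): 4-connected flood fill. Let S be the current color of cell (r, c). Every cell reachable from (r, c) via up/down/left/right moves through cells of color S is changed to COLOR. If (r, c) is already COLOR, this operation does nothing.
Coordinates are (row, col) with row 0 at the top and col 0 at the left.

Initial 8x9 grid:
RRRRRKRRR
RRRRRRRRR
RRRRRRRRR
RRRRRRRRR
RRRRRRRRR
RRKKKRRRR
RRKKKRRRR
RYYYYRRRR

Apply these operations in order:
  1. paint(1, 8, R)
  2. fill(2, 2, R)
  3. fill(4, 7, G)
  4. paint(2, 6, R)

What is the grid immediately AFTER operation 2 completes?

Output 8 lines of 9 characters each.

Answer: RRRRRKRRR
RRRRRRRRR
RRRRRRRRR
RRRRRRRRR
RRRRRRRRR
RRKKKRRRR
RRKKKRRRR
RYYYYRRRR

Derivation:
After op 1 paint(1,8,R):
RRRRRKRRR
RRRRRRRRR
RRRRRRRRR
RRRRRRRRR
RRRRRRRRR
RRKKKRRRR
RRKKKRRRR
RYYYYRRRR
After op 2 fill(2,2,R) [0 cells changed]:
RRRRRKRRR
RRRRRRRRR
RRRRRRRRR
RRRRRRRRR
RRRRRRRRR
RRKKKRRRR
RRKKKRRRR
RYYYYRRRR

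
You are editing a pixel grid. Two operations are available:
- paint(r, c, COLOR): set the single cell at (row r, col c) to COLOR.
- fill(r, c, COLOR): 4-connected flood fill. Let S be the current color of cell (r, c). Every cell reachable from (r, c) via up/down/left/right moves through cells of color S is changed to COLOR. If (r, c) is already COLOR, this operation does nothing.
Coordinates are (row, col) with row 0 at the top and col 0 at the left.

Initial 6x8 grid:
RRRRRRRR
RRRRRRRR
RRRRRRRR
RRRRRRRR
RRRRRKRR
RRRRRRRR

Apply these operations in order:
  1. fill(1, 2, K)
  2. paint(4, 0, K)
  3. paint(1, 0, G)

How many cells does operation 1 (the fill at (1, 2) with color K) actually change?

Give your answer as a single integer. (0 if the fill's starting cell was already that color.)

Answer: 47

Derivation:
After op 1 fill(1,2,K) [47 cells changed]:
KKKKKKKK
KKKKKKKK
KKKKKKKK
KKKKKKKK
KKKKKKKK
KKKKKKKK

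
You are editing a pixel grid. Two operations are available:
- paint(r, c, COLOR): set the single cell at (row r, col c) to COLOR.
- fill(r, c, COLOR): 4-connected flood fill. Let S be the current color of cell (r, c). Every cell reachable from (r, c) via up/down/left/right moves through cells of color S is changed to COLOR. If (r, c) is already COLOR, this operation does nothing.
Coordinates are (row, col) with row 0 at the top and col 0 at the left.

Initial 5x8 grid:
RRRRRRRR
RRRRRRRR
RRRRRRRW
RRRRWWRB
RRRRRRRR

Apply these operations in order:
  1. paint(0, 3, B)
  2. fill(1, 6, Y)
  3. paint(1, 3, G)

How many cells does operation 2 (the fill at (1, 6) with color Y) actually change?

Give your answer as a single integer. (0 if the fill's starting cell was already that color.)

Answer: 35

Derivation:
After op 1 paint(0,3,B):
RRRBRRRR
RRRRRRRR
RRRRRRRW
RRRRWWRB
RRRRRRRR
After op 2 fill(1,6,Y) [35 cells changed]:
YYYBYYYY
YYYYYYYY
YYYYYYYW
YYYYWWYB
YYYYYYYY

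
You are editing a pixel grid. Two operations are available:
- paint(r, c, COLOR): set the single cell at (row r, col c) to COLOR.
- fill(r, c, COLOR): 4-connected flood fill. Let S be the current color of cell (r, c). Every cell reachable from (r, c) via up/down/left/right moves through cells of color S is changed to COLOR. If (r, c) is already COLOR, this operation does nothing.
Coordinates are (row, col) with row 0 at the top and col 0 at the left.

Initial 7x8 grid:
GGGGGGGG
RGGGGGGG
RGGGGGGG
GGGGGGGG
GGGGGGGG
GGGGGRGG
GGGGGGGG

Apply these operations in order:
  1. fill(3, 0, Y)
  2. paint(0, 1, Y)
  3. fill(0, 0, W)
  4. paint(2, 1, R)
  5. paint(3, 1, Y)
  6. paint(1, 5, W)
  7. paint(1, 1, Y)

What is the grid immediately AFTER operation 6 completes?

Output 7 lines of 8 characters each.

Answer: WWWWWWWW
RWWWWWWW
RRWWWWWW
WYWWWWWW
WWWWWWWW
WWWWWRWW
WWWWWWWW

Derivation:
After op 1 fill(3,0,Y) [53 cells changed]:
YYYYYYYY
RYYYYYYY
RYYYYYYY
YYYYYYYY
YYYYYYYY
YYYYYRYY
YYYYYYYY
After op 2 paint(0,1,Y):
YYYYYYYY
RYYYYYYY
RYYYYYYY
YYYYYYYY
YYYYYYYY
YYYYYRYY
YYYYYYYY
After op 3 fill(0,0,W) [53 cells changed]:
WWWWWWWW
RWWWWWWW
RWWWWWWW
WWWWWWWW
WWWWWWWW
WWWWWRWW
WWWWWWWW
After op 4 paint(2,1,R):
WWWWWWWW
RWWWWWWW
RRWWWWWW
WWWWWWWW
WWWWWWWW
WWWWWRWW
WWWWWWWW
After op 5 paint(3,1,Y):
WWWWWWWW
RWWWWWWW
RRWWWWWW
WYWWWWWW
WWWWWWWW
WWWWWRWW
WWWWWWWW
After op 6 paint(1,5,W):
WWWWWWWW
RWWWWWWW
RRWWWWWW
WYWWWWWW
WWWWWWWW
WWWWWRWW
WWWWWWWW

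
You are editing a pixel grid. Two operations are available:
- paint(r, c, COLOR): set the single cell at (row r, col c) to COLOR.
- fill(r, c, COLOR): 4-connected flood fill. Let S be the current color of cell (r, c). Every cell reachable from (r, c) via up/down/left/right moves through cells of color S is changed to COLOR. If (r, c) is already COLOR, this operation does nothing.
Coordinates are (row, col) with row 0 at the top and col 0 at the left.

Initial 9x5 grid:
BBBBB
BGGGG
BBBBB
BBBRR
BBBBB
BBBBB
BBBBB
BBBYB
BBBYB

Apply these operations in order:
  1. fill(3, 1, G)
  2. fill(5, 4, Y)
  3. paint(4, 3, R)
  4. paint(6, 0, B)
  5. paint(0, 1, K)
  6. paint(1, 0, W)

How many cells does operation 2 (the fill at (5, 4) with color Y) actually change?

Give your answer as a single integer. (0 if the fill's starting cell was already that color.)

Answer: 41

Derivation:
After op 1 fill(3,1,G) [37 cells changed]:
GGGGG
GGGGG
GGGGG
GGGRR
GGGGG
GGGGG
GGGGG
GGGYG
GGGYG
After op 2 fill(5,4,Y) [41 cells changed]:
YYYYY
YYYYY
YYYYY
YYYRR
YYYYY
YYYYY
YYYYY
YYYYY
YYYYY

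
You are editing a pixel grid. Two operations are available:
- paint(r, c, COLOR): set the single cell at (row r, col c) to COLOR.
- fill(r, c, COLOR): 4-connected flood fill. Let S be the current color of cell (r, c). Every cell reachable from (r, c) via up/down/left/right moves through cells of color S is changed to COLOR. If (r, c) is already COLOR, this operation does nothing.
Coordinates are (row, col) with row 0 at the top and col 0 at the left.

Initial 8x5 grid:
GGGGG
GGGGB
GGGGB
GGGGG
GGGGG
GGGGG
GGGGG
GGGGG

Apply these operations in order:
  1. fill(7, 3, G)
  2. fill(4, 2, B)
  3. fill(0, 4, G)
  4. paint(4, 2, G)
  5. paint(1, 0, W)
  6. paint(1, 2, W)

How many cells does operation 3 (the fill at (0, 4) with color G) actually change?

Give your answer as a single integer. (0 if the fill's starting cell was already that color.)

Answer: 40

Derivation:
After op 1 fill(7,3,G) [0 cells changed]:
GGGGG
GGGGB
GGGGB
GGGGG
GGGGG
GGGGG
GGGGG
GGGGG
After op 2 fill(4,2,B) [38 cells changed]:
BBBBB
BBBBB
BBBBB
BBBBB
BBBBB
BBBBB
BBBBB
BBBBB
After op 3 fill(0,4,G) [40 cells changed]:
GGGGG
GGGGG
GGGGG
GGGGG
GGGGG
GGGGG
GGGGG
GGGGG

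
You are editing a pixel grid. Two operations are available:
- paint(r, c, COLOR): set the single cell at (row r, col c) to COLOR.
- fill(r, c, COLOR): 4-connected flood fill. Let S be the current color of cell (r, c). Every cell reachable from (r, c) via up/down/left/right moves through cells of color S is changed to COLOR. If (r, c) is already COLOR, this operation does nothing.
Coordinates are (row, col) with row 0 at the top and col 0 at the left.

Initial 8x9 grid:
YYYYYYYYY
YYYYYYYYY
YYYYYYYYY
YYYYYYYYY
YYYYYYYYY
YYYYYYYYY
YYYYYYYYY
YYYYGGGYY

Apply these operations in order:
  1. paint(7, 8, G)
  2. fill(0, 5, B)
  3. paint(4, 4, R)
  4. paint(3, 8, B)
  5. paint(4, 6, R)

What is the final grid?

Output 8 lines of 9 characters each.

Answer: BBBBBBBBB
BBBBBBBBB
BBBBBBBBB
BBBBBBBBB
BBBBRBRBB
BBBBBBBBB
BBBBBBBBB
BBBBGGGBG

Derivation:
After op 1 paint(7,8,G):
YYYYYYYYY
YYYYYYYYY
YYYYYYYYY
YYYYYYYYY
YYYYYYYYY
YYYYYYYYY
YYYYYYYYY
YYYYGGGYG
After op 2 fill(0,5,B) [68 cells changed]:
BBBBBBBBB
BBBBBBBBB
BBBBBBBBB
BBBBBBBBB
BBBBBBBBB
BBBBBBBBB
BBBBBBBBB
BBBBGGGBG
After op 3 paint(4,4,R):
BBBBBBBBB
BBBBBBBBB
BBBBBBBBB
BBBBBBBBB
BBBBRBBBB
BBBBBBBBB
BBBBBBBBB
BBBBGGGBG
After op 4 paint(3,8,B):
BBBBBBBBB
BBBBBBBBB
BBBBBBBBB
BBBBBBBBB
BBBBRBBBB
BBBBBBBBB
BBBBBBBBB
BBBBGGGBG
After op 5 paint(4,6,R):
BBBBBBBBB
BBBBBBBBB
BBBBBBBBB
BBBBBBBBB
BBBBRBRBB
BBBBBBBBB
BBBBBBBBB
BBBBGGGBG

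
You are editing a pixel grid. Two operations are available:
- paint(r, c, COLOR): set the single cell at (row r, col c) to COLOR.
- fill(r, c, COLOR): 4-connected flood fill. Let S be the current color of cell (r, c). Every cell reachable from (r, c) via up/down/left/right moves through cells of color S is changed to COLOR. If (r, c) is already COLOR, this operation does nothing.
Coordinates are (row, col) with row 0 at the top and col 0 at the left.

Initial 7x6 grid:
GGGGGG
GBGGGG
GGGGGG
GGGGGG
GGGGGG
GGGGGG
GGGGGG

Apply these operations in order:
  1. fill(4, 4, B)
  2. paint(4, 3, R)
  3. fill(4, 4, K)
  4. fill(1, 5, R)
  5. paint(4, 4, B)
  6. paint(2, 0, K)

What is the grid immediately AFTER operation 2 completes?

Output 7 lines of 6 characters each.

Answer: BBBBBB
BBBBBB
BBBBBB
BBBBBB
BBBRBB
BBBBBB
BBBBBB

Derivation:
After op 1 fill(4,4,B) [41 cells changed]:
BBBBBB
BBBBBB
BBBBBB
BBBBBB
BBBBBB
BBBBBB
BBBBBB
After op 2 paint(4,3,R):
BBBBBB
BBBBBB
BBBBBB
BBBBBB
BBBRBB
BBBBBB
BBBBBB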